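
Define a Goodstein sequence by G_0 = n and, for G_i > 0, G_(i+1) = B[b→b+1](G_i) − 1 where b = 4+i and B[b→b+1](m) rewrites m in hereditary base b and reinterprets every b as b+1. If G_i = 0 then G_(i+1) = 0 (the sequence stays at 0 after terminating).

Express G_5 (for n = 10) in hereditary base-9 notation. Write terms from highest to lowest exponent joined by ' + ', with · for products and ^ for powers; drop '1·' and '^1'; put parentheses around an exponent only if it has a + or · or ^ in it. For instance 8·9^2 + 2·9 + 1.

9 + 4

base 4: 10 = 2·4 + 2; at 5: 2·5 + 2 = 12; next = 11
base 5: 11 = 2·5 + 1; at 6: 2·6 + 1 = 13; next = 12
base 6: 12 = 2·6; at 7: 2·7 = 14; next = 13
base 7: 13 = 7 + 6; at 8: 8 + 6 = 14; next = 13
base 8: 13 = 8 + 5; at 9: 9 + 5 = 14; next = 13
base 9: 13 = 9 + 4; at 10: 10 + 4 = 14; next = 13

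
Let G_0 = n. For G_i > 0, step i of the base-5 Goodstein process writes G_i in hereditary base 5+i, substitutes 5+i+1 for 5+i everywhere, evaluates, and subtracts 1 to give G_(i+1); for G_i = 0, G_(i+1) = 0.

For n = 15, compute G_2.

(0) 15|_5 = 3·5 ↦ 3·6|_6 = 18 ⇒ 17
(1) 17|_6 = 2·6 + 5 ↦ 2·7 + 5|_7 = 19 ⇒ 18
(2) 18|_7 = 2·7 + 4 ↦ 2·8 + 4|_8 = 20 ⇒ 19

18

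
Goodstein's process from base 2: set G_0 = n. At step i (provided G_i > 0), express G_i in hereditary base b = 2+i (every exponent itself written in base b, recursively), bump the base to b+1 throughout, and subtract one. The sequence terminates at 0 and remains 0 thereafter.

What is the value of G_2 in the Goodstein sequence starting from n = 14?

[0] 14 ≡ 2^(2 + 1) + 2^2 + 2 (base 2). Lift 3: 111. −1: 110.
[1] 110 ≡ 3^(3 + 1) + 3^3 + 2 (base 3). Lift 4: 1282. −1: 1281.
[2] 1281 ≡ 4^(4 + 1) + 4^4 + 1 (base 4). Lift 5: 18751. −1: 18750.

1281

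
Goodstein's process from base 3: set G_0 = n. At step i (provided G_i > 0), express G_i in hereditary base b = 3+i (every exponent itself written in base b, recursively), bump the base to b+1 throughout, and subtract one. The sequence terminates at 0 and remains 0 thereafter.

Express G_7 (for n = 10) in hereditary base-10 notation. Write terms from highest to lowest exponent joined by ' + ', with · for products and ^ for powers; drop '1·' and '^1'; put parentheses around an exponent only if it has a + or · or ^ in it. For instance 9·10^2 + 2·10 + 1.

[0] 10 ≡ 3^2 + 1 (base 3). Lift 4: 17. −1: 16.
[1] 16 ≡ 4^2 (base 4). Lift 5: 25. −1: 24.
[2] 24 ≡ 4·5 + 4 (base 5). Lift 6: 28. −1: 27.
[3] 27 ≡ 4·6 + 3 (base 6). Lift 7: 31. −1: 30.
[4] 30 ≡ 4·7 + 2 (base 7). Lift 8: 34. −1: 33.
[5] 33 ≡ 4·8 + 1 (base 8). Lift 9: 37. −1: 36.
[6] 36 ≡ 4·9 (base 9). Lift 10: 40. −1: 39.
[7] 39 ≡ 3·10 + 9 (base 10). Lift 11: 42. −1: 41.

3·10 + 9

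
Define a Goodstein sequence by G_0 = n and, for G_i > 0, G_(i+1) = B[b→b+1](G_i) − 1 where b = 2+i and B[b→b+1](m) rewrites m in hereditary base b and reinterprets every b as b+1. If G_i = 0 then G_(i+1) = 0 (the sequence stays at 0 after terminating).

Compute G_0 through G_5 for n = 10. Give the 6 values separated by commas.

(0) 10|_2 = 2^(2 + 1) + 2 ↦ 3^(3 + 1) + 3|_3 = 84 ⇒ 83
(1) 83|_3 = 3^(3 + 1) + 2 ↦ 4^(4 + 1) + 2|_4 = 1026 ⇒ 1025
(2) 1025|_4 = 4^(4 + 1) + 1 ↦ 5^(5 + 1) + 1|_5 = 15626 ⇒ 15625
(3) 15625|_5 = 5^(5 + 1) ↦ 6^(6 + 1)|_6 = 279936 ⇒ 279935
(4) 279935|_6 = 5·6^6 + 5·6^5 + 5·6^4 + 5·6^3 + 5·6^2 + 5·6 + 5 ↦ 5·7^7 + 5·7^5 + 5·7^4 + 5·7^3 + 5·7^2 + 5·7 + 5|_7 = 4215755 ⇒ 4215754

10, 83, 1025, 15625, 279935, 4215754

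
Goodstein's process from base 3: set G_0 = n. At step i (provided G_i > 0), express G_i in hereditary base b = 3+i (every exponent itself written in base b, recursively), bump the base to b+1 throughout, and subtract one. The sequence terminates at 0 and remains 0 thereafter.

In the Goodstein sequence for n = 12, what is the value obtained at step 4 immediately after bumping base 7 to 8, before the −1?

64

base 3: 12 = 3^2 + 3; at 4: 4^2 + 4 = 20; next = 19
base 4: 19 = 4^2 + 3; at 5: 5^2 + 3 = 28; next = 27
base 5: 27 = 5^2 + 2; at 6: 6^2 + 2 = 38; next = 37
base 6: 37 = 6^2 + 1; at 7: 7^2 + 1 = 50; next = 49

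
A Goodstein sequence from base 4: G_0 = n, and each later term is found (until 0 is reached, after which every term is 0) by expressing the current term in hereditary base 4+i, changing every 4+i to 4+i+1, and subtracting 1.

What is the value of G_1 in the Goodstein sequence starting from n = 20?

i=0: 20 = 4^2 + 4 (b=4); 4→5: 5^2 + 5 = 30; 30−1 = 29
i=1: 29 = 5^2 + 4 (b=5); 5→6: 6^2 + 4 = 40; 40−1 = 39

29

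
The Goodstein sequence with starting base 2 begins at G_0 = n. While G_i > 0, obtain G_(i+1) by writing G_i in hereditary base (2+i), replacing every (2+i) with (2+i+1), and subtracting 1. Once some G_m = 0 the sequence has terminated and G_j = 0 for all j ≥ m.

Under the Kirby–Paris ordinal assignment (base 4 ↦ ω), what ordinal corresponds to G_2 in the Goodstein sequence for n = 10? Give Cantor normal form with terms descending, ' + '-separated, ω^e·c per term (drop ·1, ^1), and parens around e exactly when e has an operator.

ω^(ω + 1) + 1

base 2: 10 = 2^(2 + 1) + 2; at 3: 3^(3 + 1) + 3 = 84; next = 83
base 3: 83 = 3^(3 + 1) + 2; at 4: 4^(4 + 1) + 2 = 1026; next = 1025
base 4: 1025 = 4^(4 + 1) + 1; at 5: 5^(5 + 1) + 1 = 15626; next = 15625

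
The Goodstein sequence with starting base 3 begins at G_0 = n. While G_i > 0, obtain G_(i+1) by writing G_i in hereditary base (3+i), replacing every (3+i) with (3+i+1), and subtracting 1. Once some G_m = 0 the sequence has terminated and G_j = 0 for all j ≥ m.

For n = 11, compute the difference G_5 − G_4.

base 3: 11 = 3^2 + 2; at 4: 4^2 + 2 = 18; next = 17
base 4: 17 = 4^2 + 1; at 5: 5^2 + 1 = 26; next = 25
base 5: 25 = 5^2; at 6: 6^2 = 36; next = 35
base 6: 35 = 5·6 + 5; at 7: 5·7 + 5 = 40; next = 39
base 7: 39 = 5·7 + 4; at 8: 5·8 + 4 = 44; next = 43

4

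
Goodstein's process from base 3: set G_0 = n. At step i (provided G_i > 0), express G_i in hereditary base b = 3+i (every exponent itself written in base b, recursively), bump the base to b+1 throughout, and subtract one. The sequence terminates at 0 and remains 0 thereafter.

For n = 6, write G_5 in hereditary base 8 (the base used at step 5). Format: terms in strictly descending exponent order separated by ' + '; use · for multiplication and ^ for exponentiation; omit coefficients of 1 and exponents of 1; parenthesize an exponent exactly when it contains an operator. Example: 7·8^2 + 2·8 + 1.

6 —HB3→ 2·3 —bump→ 2·4 = 8 —(−1)→ 7
7 —HB4→ 4 + 3 —bump→ 5 + 3 = 8 —(−1)→ 7
7 —HB5→ 5 + 2 —bump→ 6 + 2 = 8 —(−1)→ 7
7 —HB6→ 6 + 1 —bump→ 7 + 1 = 8 —(−1)→ 7
7 —HB7→ 7 —bump→ 8 = 8 —(−1)→ 7
7 —HB8→ 7 —bump→ 7 = 7 —(−1)→ 6

7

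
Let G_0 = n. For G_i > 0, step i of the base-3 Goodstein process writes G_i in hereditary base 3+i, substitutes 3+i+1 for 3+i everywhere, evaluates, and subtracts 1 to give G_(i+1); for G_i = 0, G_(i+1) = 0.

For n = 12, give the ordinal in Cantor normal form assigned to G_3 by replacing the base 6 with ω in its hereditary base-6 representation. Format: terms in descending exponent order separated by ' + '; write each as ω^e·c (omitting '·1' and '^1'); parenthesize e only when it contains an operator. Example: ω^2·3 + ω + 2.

ω^2 + 1

step 0: 12 = 3^2 + 3; sub 4 for 3: 4^2 + 4; = 20; G_1 = 20−1 = 19
step 1: 19 = 4^2 + 3; sub 5 for 4: 5^2 + 3; = 28; G_2 = 28−1 = 27
step 2: 27 = 5^2 + 2; sub 6 for 5: 6^2 + 2; = 38; G_3 = 38−1 = 37
step 3: 37 = 6^2 + 1; sub 7 for 6: 7^2 + 1; = 50; G_4 = 50−1 = 49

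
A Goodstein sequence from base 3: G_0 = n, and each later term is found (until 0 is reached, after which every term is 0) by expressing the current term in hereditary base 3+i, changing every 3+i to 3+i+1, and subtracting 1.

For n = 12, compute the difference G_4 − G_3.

(0) 12|_3 = 3^2 + 3 ↦ 4^2 + 4|_4 = 20 ⇒ 19
(1) 19|_4 = 4^2 + 3 ↦ 5^2 + 3|_5 = 28 ⇒ 27
(2) 27|_5 = 5^2 + 2 ↦ 6^2 + 2|_6 = 38 ⇒ 37
(3) 37|_6 = 6^2 + 1 ↦ 7^2 + 1|_7 = 50 ⇒ 49

12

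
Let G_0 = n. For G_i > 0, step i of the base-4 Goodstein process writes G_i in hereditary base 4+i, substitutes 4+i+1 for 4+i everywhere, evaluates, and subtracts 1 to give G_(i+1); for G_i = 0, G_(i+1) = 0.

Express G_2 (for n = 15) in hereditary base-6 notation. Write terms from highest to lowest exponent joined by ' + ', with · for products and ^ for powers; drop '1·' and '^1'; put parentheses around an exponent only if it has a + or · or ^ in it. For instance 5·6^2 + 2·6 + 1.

step 0: 15 = 3·4 + 3; sub 5 for 4: 3·5 + 3; = 18; G_1 = 18−1 = 17
step 1: 17 = 3·5 + 2; sub 6 for 5: 3·6 + 2; = 20; G_2 = 20−1 = 19
step 2: 19 = 3·6 + 1; sub 7 for 6: 3·7 + 1; = 22; G_3 = 22−1 = 21

3·6 + 1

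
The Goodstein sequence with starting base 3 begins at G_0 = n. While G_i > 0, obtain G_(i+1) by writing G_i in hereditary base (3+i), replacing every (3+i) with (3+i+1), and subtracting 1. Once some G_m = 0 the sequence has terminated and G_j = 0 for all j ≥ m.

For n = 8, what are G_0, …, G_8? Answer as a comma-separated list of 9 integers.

8, 9, 10, 11, 11, 11, 11, 11, 11

step 0: 8 = 2·3 + 2; sub 4 for 3: 2·4 + 2; = 10; G_1 = 10−1 = 9
step 1: 9 = 2·4 + 1; sub 5 for 4: 2·5 + 1; = 11; G_2 = 11−1 = 10
step 2: 10 = 2·5; sub 6 for 5: 2·6; = 12; G_3 = 12−1 = 11
step 3: 11 = 6 + 5; sub 7 for 6: 7 + 5; = 12; G_4 = 12−1 = 11
step 4: 11 = 7 + 4; sub 8 for 7: 8 + 4; = 12; G_5 = 12−1 = 11
step 5: 11 = 8 + 3; sub 9 for 8: 9 + 3; = 12; G_6 = 12−1 = 11
step 6: 11 = 9 + 2; sub 10 for 9: 10 + 2; = 12; G_7 = 12−1 = 11
step 7: 11 = 10 + 1; sub 11 for 10: 11 + 1; = 12; G_8 = 12−1 = 11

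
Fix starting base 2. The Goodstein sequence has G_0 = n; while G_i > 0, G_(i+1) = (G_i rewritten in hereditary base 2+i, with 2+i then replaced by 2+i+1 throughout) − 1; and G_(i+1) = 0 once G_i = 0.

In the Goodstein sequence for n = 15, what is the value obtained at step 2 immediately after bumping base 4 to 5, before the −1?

18753

(0) 15|_2 = 2^(2 + 1) + 2^2 + 2 + 1 ↦ 3^(3 + 1) + 3^3 + 3 + 1|_3 = 112 ⇒ 111
(1) 111|_3 = 3^(3 + 1) + 3^3 + 3 ↦ 4^(4 + 1) + 4^4 + 4|_4 = 1284 ⇒ 1283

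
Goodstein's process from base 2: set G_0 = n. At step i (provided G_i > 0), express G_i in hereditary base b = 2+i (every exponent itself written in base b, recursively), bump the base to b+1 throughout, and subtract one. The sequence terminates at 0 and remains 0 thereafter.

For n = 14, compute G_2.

14 —HB2→ 2^(2 + 1) + 2^2 + 2 —bump→ 3^(3 + 1) + 3^3 + 3 = 111 —(−1)→ 110
110 —HB3→ 3^(3 + 1) + 3^3 + 2 —bump→ 4^(4 + 1) + 4^4 + 2 = 1282 —(−1)→ 1281
1281 —HB4→ 4^(4 + 1) + 4^4 + 1 —bump→ 5^(5 + 1) + 5^5 + 1 = 18751 —(−1)→ 18750

1281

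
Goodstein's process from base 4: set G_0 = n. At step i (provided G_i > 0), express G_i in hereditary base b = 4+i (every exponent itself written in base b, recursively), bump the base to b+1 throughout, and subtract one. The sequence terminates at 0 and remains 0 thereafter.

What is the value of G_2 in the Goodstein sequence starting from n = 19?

G_0=19  [base 4] 4^2 + 3  →[4↦5]→  5^2 + 3 = 28  −1 ⇒ G_1=27
G_1=27  [base 5] 5^2 + 2  →[5↦6]→  6^2 + 2 = 38  −1 ⇒ G_2=37

37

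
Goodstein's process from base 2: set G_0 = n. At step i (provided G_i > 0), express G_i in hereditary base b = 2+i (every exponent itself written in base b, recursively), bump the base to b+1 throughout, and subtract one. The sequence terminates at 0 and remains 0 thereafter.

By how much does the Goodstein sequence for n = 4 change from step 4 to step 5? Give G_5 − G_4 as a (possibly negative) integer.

26

4 —HB2→ 2^2 —bump→ 3^3 = 27 —(−1)→ 26
26 —HB3→ 2·3^2 + 2·3 + 2 —bump→ 2·4^2 + 2·4 + 2 = 42 —(−1)→ 41
41 —HB4→ 2·4^2 + 2·4 + 1 —bump→ 2·5^2 + 2·5 + 1 = 61 —(−1)→ 60
60 —HB5→ 2·5^2 + 2·5 —bump→ 2·6^2 + 2·6 = 84 —(−1)→ 83
83 —HB6→ 2·6^2 + 6 + 5 —bump→ 2·7^2 + 7 + 5 = 110 —(−1)→ 109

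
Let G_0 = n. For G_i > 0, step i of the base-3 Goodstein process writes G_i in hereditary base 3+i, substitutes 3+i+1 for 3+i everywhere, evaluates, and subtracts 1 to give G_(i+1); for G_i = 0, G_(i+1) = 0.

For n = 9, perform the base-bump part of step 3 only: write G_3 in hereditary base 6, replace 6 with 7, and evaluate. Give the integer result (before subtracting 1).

[0] 9 ≡ 3^2 (base 3). Lift 4: 16. −1: 15.
[1] 15 ≡ 3·4 + 3 (base 4). Lift 5: 18. −1: 17.
[2] 17 ≡ 3·5 + 2 (base 5). Lift 6: 20. −1: 19.
[3] 19 ≡ 3·6 + 1 (base 6). Lift 7: 22. −1: 21.

22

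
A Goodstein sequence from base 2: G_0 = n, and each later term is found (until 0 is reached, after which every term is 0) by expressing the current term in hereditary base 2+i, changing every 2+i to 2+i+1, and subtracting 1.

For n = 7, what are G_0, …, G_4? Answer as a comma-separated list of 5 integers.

G_0 = 7. HB_2(7) = 2^2 + 2 + 1. Bump = 31. G_1 = 30.
G_1 = 30. HB_3(30) = 3^3 + 3. Bump = 260. G_2 = 259.
G_2 = 259. HB_4(259) = 4^4 + 3. Bump = 3128. G_3 = 3127.
G_3 = 3127. HB_5(3127) = 5^5 + 2. Bump = 46658. G_4 = 46657.

7, 30, 259, 3127, 46657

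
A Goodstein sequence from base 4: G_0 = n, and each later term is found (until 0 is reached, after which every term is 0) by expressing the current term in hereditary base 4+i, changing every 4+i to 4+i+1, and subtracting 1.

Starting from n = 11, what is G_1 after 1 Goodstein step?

[0] 11 ≡ 2·4 + 3 (base 4). Lift 5: 13. −1: 12.
[1] 12 ≡ 2·5 + 2 (base 5). Lift 6: 14. −1: 13.

12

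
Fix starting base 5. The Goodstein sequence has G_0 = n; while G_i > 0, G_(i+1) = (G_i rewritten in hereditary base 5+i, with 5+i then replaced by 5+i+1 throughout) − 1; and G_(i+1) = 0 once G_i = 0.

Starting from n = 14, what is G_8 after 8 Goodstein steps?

19

G_0=14  [base 5] 2·5 + 4  →[5↦6]→  2·6 + 4 = 16  −1 ⇒ G_1=15
G_1=15  [base 6] 2·6 + 3  →[6↦7]→  2·7 + 3 = 17  −1 ⇒ G_2=16
G_2=16  [base 7] 2·7 + 2  →[7↦8]→  2·8 + 2 = 18  −1 ⇒ G_3=17
G_3=17  [base 8] 2·8 + 1  →[8↦9]→  2·9 + 1 = 19  −1 ⇒ G_4=18
G_4=18  [base 9] 2·9  →[9↦10]→  2·10 = 20  −1 ⇒ G_5=19
G_5=19  [base 10] 10 + 9  →[10↦11]→  11 + 9 = 20  −1 ⇒ G_6=19
G_6=19  [base 11] 11 + 8  →[11↦12]→  12 + 8 = 20  −1 ⇒ G_7=19
G_7=19  [base 12] 12 + 7  →[12↦13]→  13 + 7 = 20  −1 ⇒ G_8=19
G_8=19  [base 13] 13 + 6  →[13↦14]→  14 + 6 = 20  −1 ⇒ G_9=19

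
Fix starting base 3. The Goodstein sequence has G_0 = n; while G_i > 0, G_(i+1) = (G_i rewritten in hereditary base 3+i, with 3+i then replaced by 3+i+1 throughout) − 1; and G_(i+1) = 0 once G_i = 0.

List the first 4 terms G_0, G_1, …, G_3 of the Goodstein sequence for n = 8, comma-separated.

8, 9, 10, 11

base 3: 8 = 2·3 + 2; at 4: 2·4 + 2 = 10; next = 9
base 4: 9 = 2·4 + 1; at 5: 2·5 + 1 = 11; next = 10
base 5: 10 = 2·5; at 6: 2·6 = 12; next = 11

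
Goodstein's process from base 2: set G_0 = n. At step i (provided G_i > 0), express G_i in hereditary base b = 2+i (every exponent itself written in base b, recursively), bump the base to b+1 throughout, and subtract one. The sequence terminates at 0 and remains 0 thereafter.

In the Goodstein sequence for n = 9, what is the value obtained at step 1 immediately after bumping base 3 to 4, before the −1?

1024

base 2: 9 = 2^(2 + 1) + 1; at 3: 3^(3 + 1) + 1 = 82; next = 81
base 3: 81 = 3^(3 + 1); at 4: 4^(4 + 1) = 1024; next = 1023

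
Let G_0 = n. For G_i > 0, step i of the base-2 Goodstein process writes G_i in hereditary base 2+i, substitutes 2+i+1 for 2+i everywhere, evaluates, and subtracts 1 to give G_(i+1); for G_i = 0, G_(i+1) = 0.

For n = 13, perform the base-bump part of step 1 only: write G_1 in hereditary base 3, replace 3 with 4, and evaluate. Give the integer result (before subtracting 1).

1280

step 0: 13 = 2^(2 + 1) + 2^2 + 1; sub 3 for 2: 3^(3 + 1) + 3^3 + 1; = 109; G_1 = 109−1 = 108
step 1: 108 = 3^(3 + 1) + 3^3; sub 4 for 3: 4^(4 + 1) + 4^4; = 1280; G_2 = 1280−1 = 1279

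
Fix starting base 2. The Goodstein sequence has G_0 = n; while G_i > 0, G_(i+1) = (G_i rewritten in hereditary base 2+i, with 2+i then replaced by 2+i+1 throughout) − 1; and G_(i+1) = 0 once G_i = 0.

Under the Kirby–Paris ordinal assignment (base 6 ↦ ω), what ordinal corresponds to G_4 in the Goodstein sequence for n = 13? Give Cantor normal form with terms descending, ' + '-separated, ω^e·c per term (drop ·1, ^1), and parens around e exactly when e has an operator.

i=0: 13 = 2^(2 + 1) + 2^2 + 1 (b=2); 2→3: 3^(3 + 1) + 3^3 + 1 = 109; 109−1 = 108
i=1: 108 = 3^(3 + 1) + 3^3 (b=3); 3→4: 4^(4 + 1) + 4^4 = 1280; 1280−1 = 1279
i=2: 1279 = 4^(4 + 1) + 3·4^3 + 3·4^2 + 3·4 + 3 (b=4); 4→5: 5^(5 + 1) + 3·5^3 + 3·5^2 + 3·5 + 3 = 16093; 16093−1 = 16092
i=3: 16092 = 5^(5 + 1) + 3·5^3 + 3·5^2 + 3·5 + 2 (b=5); 5→6: 6^(6 + 1) + 3·6^3 + 3·6^2 + 3·6 + 2 = 280712; 280712−1 = 280711

ω^(ω + 1) + ω^3·3 + ω^2·3 + ω·3 + 1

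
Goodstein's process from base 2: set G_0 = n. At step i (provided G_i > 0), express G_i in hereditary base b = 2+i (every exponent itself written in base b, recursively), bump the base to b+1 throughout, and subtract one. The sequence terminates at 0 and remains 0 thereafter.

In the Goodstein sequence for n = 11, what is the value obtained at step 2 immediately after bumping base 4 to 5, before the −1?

15628

G_0 = 11. HB_2(11) = 2^(2 + 1) + 2 + 1. Bump = 85. G_1 = 84.
G_1 = 84. HB_3(84) = 3^(3 + 1) + 3. Bump = 1028. G_2 = 1027.
G_2 = 1027. HB_4(1027) = 4^(4 + 1) + 3. Bump = 15628. G_3 = 15627.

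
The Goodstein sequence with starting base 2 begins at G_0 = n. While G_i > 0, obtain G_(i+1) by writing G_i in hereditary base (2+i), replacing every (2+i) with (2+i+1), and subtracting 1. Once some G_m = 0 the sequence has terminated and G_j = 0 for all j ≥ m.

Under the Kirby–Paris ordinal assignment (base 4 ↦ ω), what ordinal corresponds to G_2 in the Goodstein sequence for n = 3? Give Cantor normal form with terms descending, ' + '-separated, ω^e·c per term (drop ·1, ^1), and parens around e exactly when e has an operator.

G_0 = 3. HB_2(3) = 2 + 1. Bump = 4. G_1 = 3.
G_1 = 3. HB_3(3) = 3. Bump = 4. G_2 = 3.
G_2 = 3. HB_4(3) = 3. Bump = 3. G_3 = 2.

3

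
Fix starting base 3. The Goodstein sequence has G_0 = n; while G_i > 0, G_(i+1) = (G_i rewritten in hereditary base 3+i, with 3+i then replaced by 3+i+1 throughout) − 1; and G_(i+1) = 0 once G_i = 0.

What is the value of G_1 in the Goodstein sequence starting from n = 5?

G_0 = 5. HB_3(5) = 3 + 2. Bump = 6. G_1 = 5.
G_1 = 5. HB_4(5) = 4 + 1. Bump = 6. G_2 = 5.

5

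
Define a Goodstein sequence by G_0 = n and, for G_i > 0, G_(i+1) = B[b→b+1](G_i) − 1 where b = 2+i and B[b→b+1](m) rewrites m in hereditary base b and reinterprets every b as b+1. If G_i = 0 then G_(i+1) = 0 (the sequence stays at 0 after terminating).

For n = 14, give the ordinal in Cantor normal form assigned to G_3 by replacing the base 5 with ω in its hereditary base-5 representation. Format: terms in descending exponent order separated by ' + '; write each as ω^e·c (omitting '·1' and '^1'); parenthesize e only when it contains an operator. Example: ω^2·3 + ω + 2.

ω^(ω + 1) + ω^ω

14 —HB2→ 2^(2 + 1) + 2^2 + 2 —bump→ 3^(3 + 1) + 3^3 + 3 = 111 —(−1)→ 110
110 —HB3→ 3^(3 + 1) + 3^3 + 2 —bump→ 4^(4 + 1) + 4^4 + 2 = 1282 —(−1)→ 1281
1281 —HB4→ 4^(4 + 1) + 4^4 + 1 —bump→ 5^(5 + 1) + 5^5 + 1 = 18751 —(−1)→ 18750
18750 —HB5→ 5^(5 + 1) + 5^5 —bump→ 6^(6 + 1) + 6^6 = 326592 —(−1)→ 326591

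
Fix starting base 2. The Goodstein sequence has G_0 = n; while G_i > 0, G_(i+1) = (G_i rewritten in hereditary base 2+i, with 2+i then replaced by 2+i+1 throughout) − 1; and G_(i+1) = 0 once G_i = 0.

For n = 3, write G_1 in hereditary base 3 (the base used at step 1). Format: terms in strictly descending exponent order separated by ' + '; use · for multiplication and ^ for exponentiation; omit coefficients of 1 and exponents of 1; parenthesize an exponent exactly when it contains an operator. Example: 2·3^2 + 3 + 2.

3

(0) 3|_2 = 2 + 1 ↦ 3 + 1|_3 = 4 ⇒ 3
(1) 3|_3 = 3 ↦ 4|_4 = 4 ⇒ 3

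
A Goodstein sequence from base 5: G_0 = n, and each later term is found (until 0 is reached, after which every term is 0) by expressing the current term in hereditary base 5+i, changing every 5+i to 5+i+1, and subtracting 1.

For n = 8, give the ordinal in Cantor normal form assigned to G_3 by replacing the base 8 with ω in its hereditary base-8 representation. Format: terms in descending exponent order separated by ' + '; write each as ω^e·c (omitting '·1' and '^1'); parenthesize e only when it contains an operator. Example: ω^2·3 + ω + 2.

i=0: 8 = 5 + 3 (b=5); 5→6: 6 + 3 = 9; 9−1 = 8
i=1: 8 = 6 + 2 (b=6); 6→7: 7 + 2 = 9; 9−1 = 8
i=2: 8 = 7 + 1 (b=7); 7→8: 8 + 1 = 9; 9−1 = 8

ω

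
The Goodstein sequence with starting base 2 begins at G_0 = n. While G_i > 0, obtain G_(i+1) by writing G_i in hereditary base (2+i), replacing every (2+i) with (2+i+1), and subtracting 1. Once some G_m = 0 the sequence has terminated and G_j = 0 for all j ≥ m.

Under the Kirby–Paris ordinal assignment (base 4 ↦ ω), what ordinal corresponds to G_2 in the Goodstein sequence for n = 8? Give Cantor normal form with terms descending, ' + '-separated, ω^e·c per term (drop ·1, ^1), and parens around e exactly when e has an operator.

i=0: 8 = 2^(2 + 1) (b=2); 2→3: 3^(3 + 1) = 81; 81−1 = 80
i=1: 80 = 2·3^3 + 2·3^2 + 2·3 + 2 (b=3); 3→4: 2·4^4 + 2·4^2 + 2·4 + 2 = 554; 554−1 = 553
i=2: 553 = 2·4^4 + 2·4^2 + 2·4 + 1 (b=4); 4→5: 2·5^5 + 2·5^2 + 2·5 + 1 = 6311; 6311−1 = 6310

ω^ω·2 + ω^2·2 + ω·2 + 1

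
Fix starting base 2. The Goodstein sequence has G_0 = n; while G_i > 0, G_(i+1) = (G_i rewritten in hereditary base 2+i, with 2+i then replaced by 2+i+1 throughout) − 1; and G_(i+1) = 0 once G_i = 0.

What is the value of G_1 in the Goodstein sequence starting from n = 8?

80

[0] 8 ≡ 2^(2 + 1) (base 2). Lift 3: 81. −1: 80.
[1] 80 ≡ 2·3^3 + 2·3^2 + 2·3 + 2 (base 3). Lift 4: 554. −1: 553.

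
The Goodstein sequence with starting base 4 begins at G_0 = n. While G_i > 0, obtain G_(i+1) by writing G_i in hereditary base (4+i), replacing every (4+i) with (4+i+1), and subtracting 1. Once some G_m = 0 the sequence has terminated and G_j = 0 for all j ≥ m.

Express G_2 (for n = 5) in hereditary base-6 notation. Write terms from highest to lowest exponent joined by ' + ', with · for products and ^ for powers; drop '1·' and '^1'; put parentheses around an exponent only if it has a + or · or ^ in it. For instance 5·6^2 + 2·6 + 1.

(0) 5|_4 = 4 + 1 ↦ 5 + 1|_5 = 6 ⇒ 5
(1) 5|_5 = 5 ↦ 6|_6 = 6 ⇒ 5

5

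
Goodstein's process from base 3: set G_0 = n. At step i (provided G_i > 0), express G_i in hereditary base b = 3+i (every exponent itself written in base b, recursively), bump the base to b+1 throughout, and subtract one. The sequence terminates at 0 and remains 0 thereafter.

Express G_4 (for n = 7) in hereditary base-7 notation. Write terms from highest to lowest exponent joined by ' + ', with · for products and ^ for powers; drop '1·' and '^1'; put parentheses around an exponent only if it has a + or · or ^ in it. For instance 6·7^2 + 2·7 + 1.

step 0: 7 = 2·3 + 1; sub 4 for 3: 2·4 + 1; = 9; G_1 = 9−1 = 8
step 1: 8 = 2·4; sub 5 for 4: 2·5; = 10; G_2 = 10−1 = 9
step 2: 9 = 5 + 4; sub 6 for 5: 6 + 4; = 10; G_3 = 10−1 = 9
step 3: 9 = 6 + 3; sub 7 for 6: 7 + 3; = 10; G_4 = 10−1 = 9
step 4: 9 = 7 + 2; sub 8 for 7: 8 + 2; = 10; G_5 = 10−1 = 9

7 + 2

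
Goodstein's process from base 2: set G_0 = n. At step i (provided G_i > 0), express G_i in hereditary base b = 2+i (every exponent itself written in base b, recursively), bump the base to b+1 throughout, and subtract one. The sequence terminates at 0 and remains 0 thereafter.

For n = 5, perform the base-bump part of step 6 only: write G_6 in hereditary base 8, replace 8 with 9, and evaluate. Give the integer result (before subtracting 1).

2455

G_0=5  [base 2] 2^2 + 1  →[2↦3]→  3^3 + 1 = 28  −1 ⇒ G_1=27
G_1=27  [base 3] 3^3  →[3↦4]→  4^4 = 256  −1 ⇒ G_2=255
G_2=255  [base 4] 3·4^3 + 3·4^2 + 3·4 + 3  →[4↦5]→  3·5^3 + 3·5^2 + 3·5 + 3 = 468  −1 ⇒ G_3=467
G_3=467  [base 5] 3·5^3 + 3·5^2 + 3·5 + 2  →[5↦6]→  3·6^3 + 3·6^2 + 3·6 + 2 = 776  −1 ⇒ G_4=775
G_4=775  [base 6] 3·6^3 + 3·6^2 + 3·6 + 1  →[6↦7]→  3·7^3 + 3·7^2 + 3·7 + 1 = 1198  −1 ⇒ G_5=1197
G_5=1197  [base 7] 3·7^3 + 3·7^2 + 3·7  →[7↦8]→  3·8^3 + 3·8^2 + 3·8 = 1752  −1 ⇒ G_6=1751
G_6=1751  [base 8] 3·8^3 + 3·8^2 + 2·8 + 7  →[8↦9]→  3·9^3 + 3·9^2 + 2·9 + 7 = 2455  −1 ⇒ G_7=2454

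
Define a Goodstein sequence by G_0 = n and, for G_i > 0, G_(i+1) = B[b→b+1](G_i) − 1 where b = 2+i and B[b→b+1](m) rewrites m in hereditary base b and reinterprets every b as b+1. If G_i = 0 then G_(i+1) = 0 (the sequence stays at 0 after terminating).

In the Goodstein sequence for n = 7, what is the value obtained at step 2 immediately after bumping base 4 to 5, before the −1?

3128

step 0: 7 = 2^2 + 2 + 1; sub 3 for 2: 3^3 + 3 + 1; = 31; G_1 = 31−1 = 30
step 1: 30 = 3^3 + 3; sub 4 for 3: 4^4 + 4; = 260; G_2 = 260−1 = 259
step 2: 259 = 4^4 + 3; sub 5 for 4: 5^5 + 3; = 3128; G_3 = 3128−1 = 3127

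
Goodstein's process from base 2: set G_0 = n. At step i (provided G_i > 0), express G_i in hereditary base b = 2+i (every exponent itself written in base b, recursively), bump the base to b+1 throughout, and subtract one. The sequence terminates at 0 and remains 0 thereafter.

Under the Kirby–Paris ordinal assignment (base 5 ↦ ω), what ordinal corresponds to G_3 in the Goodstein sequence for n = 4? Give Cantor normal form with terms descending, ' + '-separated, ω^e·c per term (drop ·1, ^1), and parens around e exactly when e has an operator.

ω^2·2 + ω·2

G_0=4  [base 2] 2^2  →[2↦3]→  3^3 = 27  −1 ⇒ G_1=26
G_1=26  [base 3] 2·3^2 + 2·3 + 2  →[3↦4]→  2·4^2 + 2·4 + 2 = 42  −1 ⇒ G_2=41
G_2=41  [base 4] 2·4^2 + 2·4 + 1  →[4↦5]→  2·5^2 + 2·5 + 1 = 61  −1 ⇒ G_3=60
G_3=60  [base 5] 2·5^2 + 2·5  →[5↦6]→  2·6^2 + 2·6 = 84  −1 ⇒ G_4=83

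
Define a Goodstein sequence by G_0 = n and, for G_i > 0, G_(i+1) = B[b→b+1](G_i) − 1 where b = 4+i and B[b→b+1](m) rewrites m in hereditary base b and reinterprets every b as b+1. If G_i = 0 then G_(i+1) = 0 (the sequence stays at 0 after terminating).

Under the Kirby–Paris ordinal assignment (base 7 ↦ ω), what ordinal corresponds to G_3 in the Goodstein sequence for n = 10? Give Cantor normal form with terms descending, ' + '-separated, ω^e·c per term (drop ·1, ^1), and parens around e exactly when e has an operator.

ω + 6

G_0 = 10. HB_4(10) = 2·4 + 2. Bump = 12. G_1 = 11.
G_1 = 11. HB_5(11) = 2·5 + 1. Bump = 13. G_2 = 12.
G_2 = 12. HB_6(12) = 2·6. Bump = 14. G_3 = 13.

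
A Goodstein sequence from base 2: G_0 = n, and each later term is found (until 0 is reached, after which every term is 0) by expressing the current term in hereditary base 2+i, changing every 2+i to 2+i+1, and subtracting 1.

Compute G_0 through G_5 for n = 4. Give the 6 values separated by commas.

G_0 = 4. HB_2(4) = 2^2. Bump = 27. G_1 = 26.
G_1 = 26. HB_3(26) = 2·3^2 + 2·3 + 2. Bump = 42. G_2 = 41.
G_2 = 41. HB_4(41) = 2·4^2 + 2·4 + 1. Bump = 61. G_3 = 60.
G_3 = 60. HB_5(60) = 2·5^2 + 2·5. Bump = 84. G_4 = 83.
G_4 = 83. HB_6(83) = 2·6^2 + 6 + 5. Bump = 110. G_5 = 109.

4, 26, 41, 60, 83, 109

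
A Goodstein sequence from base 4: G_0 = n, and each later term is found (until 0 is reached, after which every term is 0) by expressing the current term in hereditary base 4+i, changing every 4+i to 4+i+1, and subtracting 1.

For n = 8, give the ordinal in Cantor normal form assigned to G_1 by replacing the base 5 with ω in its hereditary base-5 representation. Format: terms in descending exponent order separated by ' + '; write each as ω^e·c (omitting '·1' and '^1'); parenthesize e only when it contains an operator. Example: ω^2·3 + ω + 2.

[0] 8 ≡ 2·4 (base 4). Lift 5: 10. −1: 9.
[1] 9 ≡ 5 + 4 (base 5). Lift 6: 10. −1: 9.

ω + 4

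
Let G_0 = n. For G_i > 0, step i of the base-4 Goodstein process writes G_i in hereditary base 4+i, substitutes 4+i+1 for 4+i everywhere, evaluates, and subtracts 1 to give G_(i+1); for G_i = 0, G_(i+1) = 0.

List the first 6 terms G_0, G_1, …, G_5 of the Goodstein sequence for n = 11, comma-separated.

i=0: 11 = 2·4 + 3 (b=4); 4→5: 2·5 + 3 = 13; 13−1 = 12
i=1: 12 = 2·5 + 2 (b=5); 5→6: 2·6 + 2 = 14; 14−1 = 13
i=2: 13 = 2·6 + 1 (b=6); 6→7: 2·7 + 1 = 15; 15−1 = 14
i=3: 14 = 2·7 (b=7); 7→8: 2·8 = 16; 16−1 = 15
i=4: 15 = 8 + 7 (b=8); 8→9: 9 + 7 = 16; 16−1 = 15

11, 12, 13, 14, 15, 15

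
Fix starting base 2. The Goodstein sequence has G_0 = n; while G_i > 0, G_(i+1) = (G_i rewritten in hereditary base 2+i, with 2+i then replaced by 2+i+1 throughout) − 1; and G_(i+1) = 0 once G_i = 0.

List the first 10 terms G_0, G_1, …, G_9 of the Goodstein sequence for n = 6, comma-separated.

6, 29, 257, 3125, 46655, 98039, 187243, 332147, 555551, 885775

step 0: 6 = 2^2 + 2; sub 3 for 2: 3^3 + 3; = 30; G_1 = 30−1 = 29
step 1: 29 = 3^3 + 2; sub 4 for 3: 4^4 + 2; = 258; G_2 = 258−1 = 257
step 2: 257 = 4^4 + 1; sub 5 for 4: 5^5 + 1; = 3126; G_3 = 3126−1 = 3125
step 3: 3125 = 5^5; sub 6 for 5: 6^6; = 46656; G_4 = 46656−1 = 46655
step 4: 46655 = 5·6^5 + 5·6^4 + 5·6^3 + 5·6^2 + 5·6 + 5; sub 7 for 6: 5·7^5 + 5·7^4 + 5·7^3 + 5·7^2 + 5·7 + 5; = 98040; G_5 = 98040−1 = 98039
step 5: 98039 = 5·7^5 + 5·7^4 + 5·7^3 + 5·7^2 + 5·7 + 4; sub 8 for 7: 5·8^5 + 5·8^4 + 5·8^3 + 5·8^2 + 5·8 + 4; = 187244; G_6 = 187244−1 = 187243
step 6: 187243 = 5·8^5 + 5·8^4 + 5·8^3 + 5·8^2 + 5·8 + 3; sub 9 for 8: 5·9^5 + 5·9^4 + 5·9^3 + 5·9^2 + 5·9 + 3; = 332148; G_7 = 332148−1 = 332147
step 7: 332147 = 5·9^5 + 5·9^4 + 5·9^3 + 5·9^2 + 5·9 + 2; sub 10 for 9: 5·10^5 + 5·10^4 + 5·10^3 + 5·10^2 + 5·10 + 2; = 555552; G_8 = 555552−1 = 555551
step 8: 555551 = 5·10^5 + 5·10^4 + 5·10^3 + 5·10^2 + 5·10 + 1; sub 11 for 10: 5·11^5 + 5·11^4 + 5·11^3 + 5·11^2 + 5·11 + 1; = 885776; G_9 = 885776−1 = 885775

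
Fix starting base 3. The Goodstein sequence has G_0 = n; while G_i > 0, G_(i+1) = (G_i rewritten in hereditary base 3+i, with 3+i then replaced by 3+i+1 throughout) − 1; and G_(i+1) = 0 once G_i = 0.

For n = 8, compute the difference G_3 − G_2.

8 —HB3→ 2·3 + 2 —bump→ 2·4 + 2 = 10 —(−1)→ 9
9 —HB4→ 2·4 + 1 —bump→ 2·5 + 1 = 11 —(−1)→ 10
10 —HB5→ 2·5 —bump→ 2·6 = 12 —(−1)→ 11

1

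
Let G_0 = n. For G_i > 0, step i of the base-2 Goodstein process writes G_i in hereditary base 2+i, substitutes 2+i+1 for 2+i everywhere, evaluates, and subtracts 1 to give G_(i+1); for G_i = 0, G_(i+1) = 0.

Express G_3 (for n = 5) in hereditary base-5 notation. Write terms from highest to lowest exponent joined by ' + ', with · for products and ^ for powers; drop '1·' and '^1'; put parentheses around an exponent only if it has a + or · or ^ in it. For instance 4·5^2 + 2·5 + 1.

3·5^3 + 3·5^2 + 3·5 + 2

step 0: 5 = 2^2 + 1; sub 3 for 2: 3^3 + 1; = 28; G_1 = 28−1 = 27
step 1: 27 = 3^3; sub 4 for 3: 4^4; = 256; G_2 = 256−1 = 255
step 2: 255 = 3·4^3 + 3·4^2 + 3·4 + 3; sub 5 for 4: 3·5^3 + 3·5^2 + 3·5 + 3; = 468; G_3 = 468−1 = 467
step 3: 467 = 3·5^3 + 3·5^2 + 3·5 + 2; sub 6 for 5: 3·6^3 + 3·6^2 + 3·6 + 2; = 776; G_4 = 776−1 = 775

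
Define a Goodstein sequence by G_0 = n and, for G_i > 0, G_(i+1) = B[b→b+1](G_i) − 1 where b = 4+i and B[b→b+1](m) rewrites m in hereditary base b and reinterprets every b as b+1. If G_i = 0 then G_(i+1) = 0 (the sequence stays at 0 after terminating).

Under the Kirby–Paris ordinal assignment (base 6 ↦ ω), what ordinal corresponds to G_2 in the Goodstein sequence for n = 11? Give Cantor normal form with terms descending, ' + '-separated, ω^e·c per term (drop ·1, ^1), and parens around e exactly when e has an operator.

step 0: 11 = 2·4 + 3; sub 5 for 4: 2·5 + 3; = 13; G_1 = 13−1 = 12
step 1: 12 = 2·5 + 2; sub 6 for 5: 2·6 + 2; = 14; G_2 = 14−1 = 13
step 2: 13 = 2·6 + 1; sub 7 for 6: 2·7 + 1; = 15; G_3 = 15−1 = 14

ω·2 + 1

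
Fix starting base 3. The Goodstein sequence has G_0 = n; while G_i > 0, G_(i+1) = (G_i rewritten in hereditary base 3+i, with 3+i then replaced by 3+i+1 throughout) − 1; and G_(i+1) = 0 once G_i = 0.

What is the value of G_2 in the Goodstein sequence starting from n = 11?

[0] 11 ≡ 3^2 + 2 (base 3). Lift 4: 18. −1: 17.
[1] 17 ≡ 4^2 + 1 (base 4). Lift 5: 26. −1: 25.

25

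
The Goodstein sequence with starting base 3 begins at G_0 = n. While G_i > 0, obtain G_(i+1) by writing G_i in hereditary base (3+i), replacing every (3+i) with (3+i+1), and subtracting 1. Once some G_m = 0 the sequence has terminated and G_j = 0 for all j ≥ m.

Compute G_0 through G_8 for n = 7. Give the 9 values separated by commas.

7, 8, 9, 9, 9, 9, 9, 9, 8

G_0=7  [base 3] 2·3 + 1  →[3↦4]→  2·4 + 1 = 9  −1 ⇒ G_1=8
G_1=8  [base 4] 2·4  →[4↦5]→  2·5 = 10  −1 ⇒ G_2=9
G_2=9  [base 5] 5 + 4  →[5↦6]→  6 + 4 = 10  −1 ⇒ G_3=9
G_3=9  [base 6] 6 + 3  →[6↦7]→  7 + 3 = 10  −1 ⇒ G_4=9
G_4=9  [base 7] 7 + 2  →[7↦8]→  8 + 2 = 10  −1 ⇒ G_5=9
G_5=9  [base 8] 8 + 1  →[8↦9]→  9 + 1 = 10  −1 ⇒ G_6=9
G_6=9  [base 9] 9  →[9↦10]→  10 = 10  −1 ⇒ G_7=9
G_7=9  [base 10] 9  →[10↦11]→  9 = 9  −1 ⇒ G_8=8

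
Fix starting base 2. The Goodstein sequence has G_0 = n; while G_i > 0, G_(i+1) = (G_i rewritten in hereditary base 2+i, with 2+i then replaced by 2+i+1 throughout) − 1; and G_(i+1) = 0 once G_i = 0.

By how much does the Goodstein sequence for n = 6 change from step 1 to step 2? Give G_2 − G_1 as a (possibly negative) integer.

228

i=0: 6 = 2^2 + 2 (b=2); 2→3: 3^3 + 3 = 30; 30−1 = 29
i=1: 29 = 3^3 + 2 (b=3); 3→4: 4^4 + 2 = 258; 258−1 = 257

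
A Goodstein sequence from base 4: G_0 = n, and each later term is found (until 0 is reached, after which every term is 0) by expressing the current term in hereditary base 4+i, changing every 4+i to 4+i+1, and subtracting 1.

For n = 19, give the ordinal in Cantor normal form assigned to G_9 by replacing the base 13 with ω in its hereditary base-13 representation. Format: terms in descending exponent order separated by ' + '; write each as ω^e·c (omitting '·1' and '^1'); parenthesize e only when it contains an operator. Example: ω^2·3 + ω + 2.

i=0: 19 = 4^2 + 3 (b=4); 4→5: 5^2 + 3 = 28; 28−1 = 27
i=1: 27 = 5^2 + 2 (b=5); 5→6: 6^2 + 2 = 38; 38−1 = 37
i=2: 37 = 6^2 + 1 (b=6); 6→7: 7^2 + 1 = 50; 50−1 = 49
i=3: 49 = 7^2 (b=7); 7→8: 8^2 = 64; 64−1 = 63
i=4: 63 = 7·8 + 7 (b=8); 8→9: 7·9 + 7 = 70; 70−1 = 69
i=5: 69 = 7·9 + 6 (b=9); 9→10: 7·10 + 6 = 76; 76−1 = 75
i=6: 75 = 7·10 + 5 (b=10); 10→11: 7·11 + 5 = 82; 82−1 = 81
i=7: 81 = 7·11 + 4 (b=11); 11→12: 7·12 + 4 = 88; 88−1 = 87
i=8: 87 = 7·12 + 3 (b=12); 12→13: 7·13 + 3 = 94; 94−1 = 93

ω·7 + 2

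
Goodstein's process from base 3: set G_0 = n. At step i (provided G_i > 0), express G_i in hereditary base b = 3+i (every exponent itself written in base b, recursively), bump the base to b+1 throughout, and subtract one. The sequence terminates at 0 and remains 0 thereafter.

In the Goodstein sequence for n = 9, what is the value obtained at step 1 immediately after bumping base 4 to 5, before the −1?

18

9 —HB3→ 3^2 —bump→ 4^2 = 16 —(−1)→ 15
15 —HB4→ 3·4 + 3 —bump→ 3·5 + 3 = 18 —(−1)→ 17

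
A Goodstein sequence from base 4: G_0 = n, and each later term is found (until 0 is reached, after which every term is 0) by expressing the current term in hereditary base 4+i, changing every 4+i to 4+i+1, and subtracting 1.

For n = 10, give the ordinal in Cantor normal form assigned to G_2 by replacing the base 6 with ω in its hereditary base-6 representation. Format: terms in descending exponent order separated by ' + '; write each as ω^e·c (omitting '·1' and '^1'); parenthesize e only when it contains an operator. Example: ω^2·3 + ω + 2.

ω·2

[0] 10 ≡ 2·4 + 2 (base 4). Lift 5: 12. −1: 11.
[1] 11 ≡ 2·5 + 1 (base 5). Lift 6: 13. −1: 12.
[2] 12 ≡ 2·6 (base 6). Lift 7: 14. −1: 13.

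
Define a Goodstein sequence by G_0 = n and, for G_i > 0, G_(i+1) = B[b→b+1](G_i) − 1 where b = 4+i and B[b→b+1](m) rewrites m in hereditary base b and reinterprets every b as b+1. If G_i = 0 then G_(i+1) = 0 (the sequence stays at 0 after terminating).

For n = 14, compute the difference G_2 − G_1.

2

14 —HB4→ 3·4 + 2 —bump→ 3·5 + 2 = 17 —(−1)→ 16
16 —HB5→ 3·5 + 1 —bump→ 3·6 + 1 = 19 —(−1)→ 18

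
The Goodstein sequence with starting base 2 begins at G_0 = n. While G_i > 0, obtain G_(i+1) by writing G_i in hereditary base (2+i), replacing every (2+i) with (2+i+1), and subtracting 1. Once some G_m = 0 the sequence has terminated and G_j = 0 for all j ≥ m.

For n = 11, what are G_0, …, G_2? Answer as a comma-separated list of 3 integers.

11, 84, 1027

(0) 11|_2 = 2^(2 + 1) + 2 + 1 ↦ 3^(3 + 1) + 3 + 1|_3 = 85 ⇒ 84
(1) 84|_3 = 3^(3 + 1) + 3 ↦ 4^(4 + 1) + 4|_4 = 1028 ⇒ 1027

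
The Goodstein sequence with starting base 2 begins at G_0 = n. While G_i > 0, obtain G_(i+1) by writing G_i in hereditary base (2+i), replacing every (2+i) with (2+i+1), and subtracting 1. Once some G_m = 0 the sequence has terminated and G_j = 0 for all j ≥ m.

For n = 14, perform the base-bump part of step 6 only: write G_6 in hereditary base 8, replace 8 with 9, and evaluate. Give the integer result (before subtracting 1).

3487116549

G_0 = 14. HB_2(14) = 2^(2 + 1) + 2^2 + 2. Bump = 111. G_1 = 110.
G_1 = 110. HB_3(110) = 3^(3 + 1) + 3^3 + 2. Bump = 1282. G_2 = 1281.
G_2 = 1281. HB_4(1281) = 4^(4 + 1) + 4^4 + 1. Bump = 18751. G_3 = 18750.
G_3 = 18750. HB_5(18750) = 5^(5 + 1) + 5^5. Bump = 326592. G_4 = 326591.
G_4 = 326591. HB_6(326591) = 6^(6 + 1) + 5·6^5 + 5·6^4 + 5·6^3 + 5·6^2 + 5·6 + 5. Bump = 5862841. G_5 = 5862840.
G_5 = 5862840. HB_7(5862840) = 7^(7 + 1) + 5·7^5 + 5·7^4 + 5·7^3 + 5·7^2 + 5·7 + 4. Bump = 134404972. G_6 = 134404971.
G_6 = 134404971. HB_8(134404971) = 8^(8 + 1) + 5·8^5 + 5·8^4 + 5·8^3 + 5·8^2 + 5·8 + 3. Bump = 3487116549. G_7 = 3487116548.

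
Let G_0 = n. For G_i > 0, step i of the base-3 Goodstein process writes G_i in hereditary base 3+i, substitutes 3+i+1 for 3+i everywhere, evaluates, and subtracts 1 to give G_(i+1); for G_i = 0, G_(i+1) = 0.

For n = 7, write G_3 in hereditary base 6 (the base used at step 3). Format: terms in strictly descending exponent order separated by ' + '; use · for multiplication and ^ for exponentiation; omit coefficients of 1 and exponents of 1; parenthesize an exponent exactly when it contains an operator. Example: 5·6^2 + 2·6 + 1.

G_0=7  [base 3] 2·3 + 1  →[3↦4]→  2·4 + 1 = 9  −1 ⇒ G_1=8
G_1=8  [base 4] 2·4  →[4↦5]→  2·5 = 10  −1 ⇒ G_2=9
G_2=9  [base 5] 5 + 4  →[5↦6]→  6 + 4 = 10  −1 ⇒ G_3=9
G_3=9  [base 6] 6 + 3  →[6↦7]→  7 + 3 = 10  −1 ⇒ G_4=9

6 + 3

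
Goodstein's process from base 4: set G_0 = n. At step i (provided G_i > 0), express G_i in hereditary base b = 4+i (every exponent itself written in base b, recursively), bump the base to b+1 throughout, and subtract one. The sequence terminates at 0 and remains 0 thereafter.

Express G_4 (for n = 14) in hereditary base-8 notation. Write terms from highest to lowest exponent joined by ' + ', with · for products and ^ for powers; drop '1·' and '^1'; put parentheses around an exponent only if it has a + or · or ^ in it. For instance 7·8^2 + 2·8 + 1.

i=0: 14 = 3·4 + 2 (b=4); 4→5: 3·5 + 2 = 17; 17−1 = 16
i=1: 16 = 3·5 + 1 (b=5); 5→6: 3·6 + 1 = 19; 19−1 = 18
i=2: 18 = 3·6 (b=6); 6→7: 3·7 = 21; 21−1 = 20
i=3: 20 = 2·7 + 6 (b=7); 7→8: 2·8 + 6 = 22; 22−1 = 21
i=4: 21 = 2·8 + 5 (b=8); 8→9: 2·9 + 5 = 23; 23−1 = 22

2·8 + 5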